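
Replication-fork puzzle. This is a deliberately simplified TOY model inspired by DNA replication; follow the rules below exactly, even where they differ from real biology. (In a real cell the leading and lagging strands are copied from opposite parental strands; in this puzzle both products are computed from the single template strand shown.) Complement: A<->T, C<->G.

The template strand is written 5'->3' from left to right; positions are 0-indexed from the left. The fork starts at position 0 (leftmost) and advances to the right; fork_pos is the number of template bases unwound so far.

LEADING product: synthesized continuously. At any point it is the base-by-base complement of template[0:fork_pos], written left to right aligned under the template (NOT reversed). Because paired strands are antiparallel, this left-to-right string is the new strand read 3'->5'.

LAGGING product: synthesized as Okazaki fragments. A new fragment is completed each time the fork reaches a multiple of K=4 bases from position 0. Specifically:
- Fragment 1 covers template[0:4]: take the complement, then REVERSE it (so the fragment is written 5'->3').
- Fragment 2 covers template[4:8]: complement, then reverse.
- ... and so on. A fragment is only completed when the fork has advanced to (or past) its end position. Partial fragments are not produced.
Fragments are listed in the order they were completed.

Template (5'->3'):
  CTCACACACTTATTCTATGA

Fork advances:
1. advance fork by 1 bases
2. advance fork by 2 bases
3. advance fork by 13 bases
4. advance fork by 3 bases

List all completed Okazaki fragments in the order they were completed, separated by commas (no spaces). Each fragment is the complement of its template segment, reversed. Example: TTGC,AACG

Answer: TGAG,TGTG,TAAG,AGAA

Derivation:
Step 1: advance 1 -> fork_pos = 0 + 1 = 1. Next multiple of 4 is 4 (not reached); still 0 fragment(s).
Step 2: advance 2 -> fork_pos = 1 + 2 = 3. Next multiple of 4 is 4 (not reached); still 0 fragment(s).
Step 3: advance 13 -> fork_pos = 3 + 13 = 16. Reached multiple(s) of 4: 4, 8, 12, 16 -> fragments 1-4 completed (4 total).
Step 4: advance 3 -> fork_pos = 16 + 3 = 19. Next multiple of 4 is 20 (not reached); still 4 fragment(s).
Final fork_pos = 19, so 4 fragment(s) are complete. Build each: template segment -> complement -> reverse.
Fragment 1: template[0:4] = CTCA -> complement GAGT -> reversed TGAG
Fragment 2: template[4:8] = CACA -> complement GTGT -> reversed TGTG
Fragment 3: template[8:12] = CTTA -> complement GAAT -> reversed TAAG
Fragment 4: template[12:16] = TTCT -> complement AAGA -> reversed AGAA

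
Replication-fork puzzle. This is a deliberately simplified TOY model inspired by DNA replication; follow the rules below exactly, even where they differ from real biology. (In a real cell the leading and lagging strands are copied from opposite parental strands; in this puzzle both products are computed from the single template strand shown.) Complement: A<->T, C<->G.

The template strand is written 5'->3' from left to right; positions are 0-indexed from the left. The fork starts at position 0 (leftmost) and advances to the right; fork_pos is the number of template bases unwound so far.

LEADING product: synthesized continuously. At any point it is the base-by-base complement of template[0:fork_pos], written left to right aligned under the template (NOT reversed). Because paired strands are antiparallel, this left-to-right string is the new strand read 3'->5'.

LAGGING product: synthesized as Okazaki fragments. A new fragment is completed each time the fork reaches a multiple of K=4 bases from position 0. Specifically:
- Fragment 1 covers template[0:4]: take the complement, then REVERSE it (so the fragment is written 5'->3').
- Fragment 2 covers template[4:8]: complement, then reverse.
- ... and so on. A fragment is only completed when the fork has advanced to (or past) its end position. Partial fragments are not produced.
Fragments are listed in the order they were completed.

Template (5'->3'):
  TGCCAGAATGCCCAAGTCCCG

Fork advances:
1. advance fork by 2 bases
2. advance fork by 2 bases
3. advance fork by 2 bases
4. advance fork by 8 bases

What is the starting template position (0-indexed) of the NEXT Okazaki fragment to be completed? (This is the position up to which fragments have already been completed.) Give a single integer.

Answer: 12

Derivation:
Step 1: advance 2 -> fork_pos = 0 + 2 = 2. Next multiple of 4 is 4 (not reached); still 0 fragment(s).
Step 2: advance 2 -> fork_pos = 2 + 2 = 4. Reached multiple(s) of 4: 4 -> fragment 1 completed (1 total).
Step 3: advance 2 -> fork_pos = 4 + 2 = 6. Next multiple of 4 is 8 (not reached); still 1 fragment(s).
Step 4: advance 8 -> fork_pos = 6 + 8 = 14. Reached multiple(s) of 4: 8, 12 -> fragments 2-3 completed (3 total).
3 fragment(s) completed, covering template[0:12] (3 x 4 = 12). The next fragment, fragment 4, covers template[12:16], so it starts at position 12.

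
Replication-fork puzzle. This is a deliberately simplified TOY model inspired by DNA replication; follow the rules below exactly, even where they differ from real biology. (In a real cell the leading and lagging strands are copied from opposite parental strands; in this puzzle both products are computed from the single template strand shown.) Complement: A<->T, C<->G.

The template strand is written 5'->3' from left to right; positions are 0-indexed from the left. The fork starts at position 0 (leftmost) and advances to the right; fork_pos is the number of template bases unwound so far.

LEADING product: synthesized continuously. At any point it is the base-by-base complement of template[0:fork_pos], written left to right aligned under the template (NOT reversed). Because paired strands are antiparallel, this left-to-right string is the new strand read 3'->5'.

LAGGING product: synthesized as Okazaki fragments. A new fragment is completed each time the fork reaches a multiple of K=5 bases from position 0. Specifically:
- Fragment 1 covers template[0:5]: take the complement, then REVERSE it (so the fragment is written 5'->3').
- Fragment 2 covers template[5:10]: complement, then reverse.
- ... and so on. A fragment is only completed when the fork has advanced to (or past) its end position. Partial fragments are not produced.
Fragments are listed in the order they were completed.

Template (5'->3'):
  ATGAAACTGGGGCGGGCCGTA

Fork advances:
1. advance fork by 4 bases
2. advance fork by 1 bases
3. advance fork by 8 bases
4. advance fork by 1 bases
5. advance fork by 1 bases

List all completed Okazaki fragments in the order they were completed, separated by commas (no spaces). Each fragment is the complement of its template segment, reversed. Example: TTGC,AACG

Answer: TTCAT,CCAGT,CCGCC

Derivation:
Step 1: advance 4 -> fork_pos = 0 + 4 = 4. Next multiple of 5 is 5 (not reached); still 0 fragment(s).
Step 2: advance 1 -> fork_pos = 4 + 1 = 5. Reached multiple(s) of 5: 5 -> fragment 1 completed (1 total).
Step 3: advance 8 -> fork_pos = 5 + 8 = 13. Reached multiple(s) of 5: 10 -> fragment 2 completed (2 total).
Step 4: advance 1 -> fork_pos = 13 + 1 = 14. Next multiple of 5 is 15 (not reached); still 2 fragment(s).
Step 5: advance 1 -> fork_pos = 14 + 1 = 15. Reached multiple(s) of 5: 15 -> fragment 3 completed (3 total).
Final fork_pos = 15, so 3 fragment(s) are complete. Build each: template segment -> complement -> reverse.
Fragment 1: template[0:5] = ATGAA -> complement TACTT -> reversed TTCAT
Fragment 2: template[5:10] = ACTGG -> complement TGACC -> reversed CCAGT
Fragment 3: template[10:15] = GGCGG -> complement CCGCC -> reversed CCGCC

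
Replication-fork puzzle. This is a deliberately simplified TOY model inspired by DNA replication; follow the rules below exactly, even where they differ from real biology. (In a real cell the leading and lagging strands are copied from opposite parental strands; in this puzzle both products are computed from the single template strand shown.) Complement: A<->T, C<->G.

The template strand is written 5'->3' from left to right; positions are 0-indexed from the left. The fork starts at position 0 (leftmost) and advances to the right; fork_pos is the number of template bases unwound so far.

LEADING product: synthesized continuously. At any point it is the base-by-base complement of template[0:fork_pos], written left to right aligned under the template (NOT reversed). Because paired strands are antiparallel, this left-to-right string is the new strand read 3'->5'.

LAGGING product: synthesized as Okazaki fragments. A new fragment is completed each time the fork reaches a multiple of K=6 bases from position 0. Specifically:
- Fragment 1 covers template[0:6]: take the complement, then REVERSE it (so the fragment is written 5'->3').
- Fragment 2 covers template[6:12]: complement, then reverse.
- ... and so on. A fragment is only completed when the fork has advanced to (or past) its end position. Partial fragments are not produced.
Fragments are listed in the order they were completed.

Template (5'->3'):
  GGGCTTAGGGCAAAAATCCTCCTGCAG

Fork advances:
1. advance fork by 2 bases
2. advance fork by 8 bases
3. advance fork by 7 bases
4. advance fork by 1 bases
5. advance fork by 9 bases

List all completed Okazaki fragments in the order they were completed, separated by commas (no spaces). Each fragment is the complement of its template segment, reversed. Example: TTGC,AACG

Step 1: advance 2 -> fork_pos = 0 + 2 = 2. Next multiple of 6 is 6 (not reached); still 0 fragment(s).
Step 2: advance 8 -> fork_pos = 2 + 8 = 10. Reached multiple(s) of 6: 6 -> fragment 1 completed (1 total).
Step 3: advance 7 -> fork_pos = 10 + 7 = 17. Reached multiple(s) of 6: 12 -> fragment 2 completed (2 total).
Step 4: advance 1 -> fork_pos = 17 + 1 = 18. Reached multiple(s) of 6: 18 -> fragment 3 completed (3 total).
Step 5: advance 9 -> fork_pos = 18 + 9 = 27. Reached multiple(s) of 6: 24 -> fragment 4 completed (4 total).
Final fork_pos = 27, so 4 fragment(s) are complete. Build each: template segment -> complement -> reverse.
Fragment 1: template[0:6] = GGGCTT -> complement CCCGAA -> reversed AAGCCC
Fragment 2: template[6:12] = AGGGCA -> complement TCCCGT -> reversed TGCCCT
Fragment 3: template[12:18] = AAAATC -> complement TTTTAG -> reversed GATTTT
Fragment 4: template[18:24] = CTCCTG -> complement GAGGAC -> reversed CAGGAG

Answer: AAGCCC,TGCCCT,GATTTT,CAGGAG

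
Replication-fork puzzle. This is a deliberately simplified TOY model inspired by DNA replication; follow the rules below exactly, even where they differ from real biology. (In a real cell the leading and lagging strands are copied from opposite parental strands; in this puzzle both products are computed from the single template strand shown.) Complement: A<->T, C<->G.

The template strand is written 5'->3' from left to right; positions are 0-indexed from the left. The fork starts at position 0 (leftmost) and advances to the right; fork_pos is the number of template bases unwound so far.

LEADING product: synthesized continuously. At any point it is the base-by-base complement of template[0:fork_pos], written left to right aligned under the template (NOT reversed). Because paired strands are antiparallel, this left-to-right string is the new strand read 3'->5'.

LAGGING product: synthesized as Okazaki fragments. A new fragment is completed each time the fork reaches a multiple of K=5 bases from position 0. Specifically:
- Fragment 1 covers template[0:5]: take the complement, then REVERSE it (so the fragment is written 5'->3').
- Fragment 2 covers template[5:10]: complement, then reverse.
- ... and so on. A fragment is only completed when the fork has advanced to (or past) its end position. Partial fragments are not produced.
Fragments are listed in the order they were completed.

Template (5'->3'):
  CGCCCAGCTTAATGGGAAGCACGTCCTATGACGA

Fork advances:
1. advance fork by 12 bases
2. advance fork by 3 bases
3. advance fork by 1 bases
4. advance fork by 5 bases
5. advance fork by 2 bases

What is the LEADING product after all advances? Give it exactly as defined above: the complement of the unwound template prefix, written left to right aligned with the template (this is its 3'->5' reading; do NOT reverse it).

Step 1: advance 12 -> fork_pos = 0 + 12 = 12.
Step 2: advance 3 -> fork_pos = 12 + 3 = 15.
Step 3: advance 1 -> fork_pos = 15 + 1 = 16.
Step 4: advance 5 -> fork_pos = 16 + 5 = 21.
Step 5: advance 2 -> fork_pos = 21 + 2 = 23.
Unwound prefix: template[0:23] = CGCCCAGCTTAATGGGAAGCACG
Complement it base by base (A<->T, C<->G), keeping left-to-right order:
  [0:5] CGCCC -> GCGGG
  [5:10] AGCTT -> TCGAA
  [10:15] AATGG -> TTACC
  [15:20] GAAGC -> CTTCG
  [20:23] ACG -> TGC
Concatenate: GCGGGTCGAATTACCCTTCGTGC (length 23; written aligned with the template, i.e. 3'->5').

Answer: GCGGGTCGAATTACCCTTCGTGC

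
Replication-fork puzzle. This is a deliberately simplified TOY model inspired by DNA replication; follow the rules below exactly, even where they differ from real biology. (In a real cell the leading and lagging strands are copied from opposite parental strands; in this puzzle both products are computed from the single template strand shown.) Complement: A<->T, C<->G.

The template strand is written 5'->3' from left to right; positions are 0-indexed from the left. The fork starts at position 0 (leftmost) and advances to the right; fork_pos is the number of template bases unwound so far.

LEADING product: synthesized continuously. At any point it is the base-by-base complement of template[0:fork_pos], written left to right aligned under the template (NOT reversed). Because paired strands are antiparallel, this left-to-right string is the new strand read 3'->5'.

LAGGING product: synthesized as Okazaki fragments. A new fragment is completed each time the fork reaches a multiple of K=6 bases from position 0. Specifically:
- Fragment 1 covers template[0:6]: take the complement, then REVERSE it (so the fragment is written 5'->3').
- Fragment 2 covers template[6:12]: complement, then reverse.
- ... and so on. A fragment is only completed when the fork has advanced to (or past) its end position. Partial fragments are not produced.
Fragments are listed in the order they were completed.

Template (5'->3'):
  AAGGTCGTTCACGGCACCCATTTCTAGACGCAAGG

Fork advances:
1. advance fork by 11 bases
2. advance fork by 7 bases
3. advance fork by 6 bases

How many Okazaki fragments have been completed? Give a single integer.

Answer: 4

Derivation:
Step 1: advance 11 -> fork_pos = 0 + 11 = 11. Reached multiple(s) of 6: 6 -> fragment 1 completed (1 total).
Step 2: advance 7 -> fork_pos = 11 + 7 = 18. Reached multiple(s) of 6: 12, 18 -> fragments 2-3 completed (3 total).
Step 3: advance 6 -> fork_pos = 18 + 6 = 24. Reached multiple(s) of 6: 24 -> fragment 4 completed (4 total).
Check: final fork_pos = 24; the multiples of 6 that are <= 24 are 6..24 -> 24 // 6 = 4 completed fragment(s).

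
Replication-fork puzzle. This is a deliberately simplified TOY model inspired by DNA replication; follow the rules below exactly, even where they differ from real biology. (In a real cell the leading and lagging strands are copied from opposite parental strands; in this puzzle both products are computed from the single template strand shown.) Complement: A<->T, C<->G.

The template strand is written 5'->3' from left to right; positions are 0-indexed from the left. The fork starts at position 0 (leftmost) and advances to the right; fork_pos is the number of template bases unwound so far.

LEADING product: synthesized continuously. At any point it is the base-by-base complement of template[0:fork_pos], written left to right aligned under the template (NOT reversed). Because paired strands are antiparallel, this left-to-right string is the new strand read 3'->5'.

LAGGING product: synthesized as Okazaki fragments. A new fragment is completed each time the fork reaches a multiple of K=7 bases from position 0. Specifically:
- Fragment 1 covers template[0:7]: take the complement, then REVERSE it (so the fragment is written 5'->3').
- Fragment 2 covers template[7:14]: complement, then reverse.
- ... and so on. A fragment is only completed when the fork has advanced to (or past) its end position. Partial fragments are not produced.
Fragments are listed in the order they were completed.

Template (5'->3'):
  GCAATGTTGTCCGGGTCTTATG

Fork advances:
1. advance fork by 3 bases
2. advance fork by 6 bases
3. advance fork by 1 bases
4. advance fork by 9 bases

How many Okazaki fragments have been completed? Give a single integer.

Answer: 2

Derivation:
Step 1: advance 3 -> fork_pos = 0 + 3 = 3. Next multiple of 7 is 7 (not reached); still 0 fragment(s).
Step 2: advance 6 -> fork_pos = 3 + 6 = 9. Reached multiple(s) of 7: 7 -> fragment 1 completed (1 total).
Step 3: advance 1 -> fork_pos = 9 + 1 = 10. Next multiple of 7 is 14 (not reached); still 1 fragment(s).
Step 4: advance 9 -> fork_pos = 10 + 9 = 19. Reached multiple(s) of 7: 14 -> fragment 2 completed (2 total).
Check: final fork_pos = 19; the multiples of 7 that are <= 19 are 7..14 -> 19 // 7 = 2 completed fragment(s).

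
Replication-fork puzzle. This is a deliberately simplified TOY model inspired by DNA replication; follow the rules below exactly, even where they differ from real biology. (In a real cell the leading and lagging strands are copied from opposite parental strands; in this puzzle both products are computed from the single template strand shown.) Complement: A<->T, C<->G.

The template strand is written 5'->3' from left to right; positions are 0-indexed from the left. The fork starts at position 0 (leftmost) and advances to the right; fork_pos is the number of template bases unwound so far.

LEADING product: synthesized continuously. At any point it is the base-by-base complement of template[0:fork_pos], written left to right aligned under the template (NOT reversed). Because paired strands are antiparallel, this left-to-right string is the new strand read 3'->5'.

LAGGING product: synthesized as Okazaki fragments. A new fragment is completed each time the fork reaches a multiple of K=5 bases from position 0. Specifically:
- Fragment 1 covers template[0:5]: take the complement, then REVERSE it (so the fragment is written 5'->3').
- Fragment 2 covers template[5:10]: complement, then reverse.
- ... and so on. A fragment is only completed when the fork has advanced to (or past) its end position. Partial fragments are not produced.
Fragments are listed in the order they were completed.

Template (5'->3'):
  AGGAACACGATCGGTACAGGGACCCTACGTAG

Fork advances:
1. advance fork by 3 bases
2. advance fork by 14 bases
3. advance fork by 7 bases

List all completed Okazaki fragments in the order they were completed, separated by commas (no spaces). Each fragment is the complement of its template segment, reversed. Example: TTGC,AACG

Step 1: advance 3 -> fork_pos = 0 + 3 = 3. Next multiple of 5 is 5 (not reached); still 0 fragment(s).
Step 2: advance 14 -> fork_pos = 3 + 14 = 17. Reached multiple(s) of 5: 5, 10, 15 -> fragments 1-3 completed (3 total).
Step 3: advance 7 -> fork_pos = 17 + 7 = 24. Reached multiple(s) of 5: 20 -> fragment 4 completed (4 total).
Final fork_pos = 24, so 4 fragment(s) are complete. Build each: template segment -> complement -> reverse.
Fragment 1: template[0:5] = AGGAA -> complement TCCTT -> reversed TTCCT
Fragment 2: template[5:10] = CACGA -> complement GTGCT -> reversed TCGTG
Fragment 3: template[10:15] = TCGGT -> complement AGCCA -> reversed ACCGA
Fragment 4: template[15:20] = ACAGG -> complement TGTCC -> reversed CCTGT

Answer: TTCCT,TCGTG,ACCGA,CCTGT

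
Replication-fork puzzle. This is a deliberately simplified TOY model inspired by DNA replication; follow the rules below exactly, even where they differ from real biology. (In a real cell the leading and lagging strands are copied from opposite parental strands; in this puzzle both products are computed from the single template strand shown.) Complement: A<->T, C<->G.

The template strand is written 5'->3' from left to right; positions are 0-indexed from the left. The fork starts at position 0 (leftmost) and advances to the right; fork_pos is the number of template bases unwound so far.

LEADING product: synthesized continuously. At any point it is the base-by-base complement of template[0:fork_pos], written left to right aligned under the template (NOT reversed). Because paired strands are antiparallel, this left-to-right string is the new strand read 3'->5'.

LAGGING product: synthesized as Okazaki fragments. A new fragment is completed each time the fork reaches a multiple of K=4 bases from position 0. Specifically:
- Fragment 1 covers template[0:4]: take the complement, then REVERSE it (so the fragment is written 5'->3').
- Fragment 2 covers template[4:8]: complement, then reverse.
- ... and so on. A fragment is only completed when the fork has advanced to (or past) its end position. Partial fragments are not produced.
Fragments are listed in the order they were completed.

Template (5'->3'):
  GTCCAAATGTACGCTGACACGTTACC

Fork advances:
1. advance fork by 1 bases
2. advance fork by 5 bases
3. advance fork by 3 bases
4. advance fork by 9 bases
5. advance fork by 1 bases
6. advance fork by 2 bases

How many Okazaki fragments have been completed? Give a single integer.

Answer: 5

Derivation:
Step 1: advance 1 -> fork_pos = 0 + 1 = 1. Next multiple of 4 is 4 (not reached); still 0 fragment(s).
Step 2: advance 5 -> fork_pos = 1 + 5 = 6. Reached multiple(s) of 4: 4 -> fragment 1 completed (1 total).
Step 3: advance 3 -> fork_pos = 6 + 3 = 9. Reached multiple(s) of 4: 8 -> fragment 2 completed (2 total).
Step 4: advance 9 -> fork_pos = 9 + 9 = 18. Reached multiple(s) of 4: 12, 16 -> fragments 3-4 completed (4 total).
Step 5: advance 1 -> fork_pos = 18 + 1 = 19. Next multiple of 4 is 20 (not reached); still 4 fragment(s).
Step 6: advance 2 -> fork_pos = 19 + 2 = 21. Reached multiple(s) of 4: 20 -> fragment 5 completed (5 total).
Check: final fork_pos = 21; the multiples of 4 that are <= 21 are 4..20 -> 21 // 4 = 5 completed fragment(s).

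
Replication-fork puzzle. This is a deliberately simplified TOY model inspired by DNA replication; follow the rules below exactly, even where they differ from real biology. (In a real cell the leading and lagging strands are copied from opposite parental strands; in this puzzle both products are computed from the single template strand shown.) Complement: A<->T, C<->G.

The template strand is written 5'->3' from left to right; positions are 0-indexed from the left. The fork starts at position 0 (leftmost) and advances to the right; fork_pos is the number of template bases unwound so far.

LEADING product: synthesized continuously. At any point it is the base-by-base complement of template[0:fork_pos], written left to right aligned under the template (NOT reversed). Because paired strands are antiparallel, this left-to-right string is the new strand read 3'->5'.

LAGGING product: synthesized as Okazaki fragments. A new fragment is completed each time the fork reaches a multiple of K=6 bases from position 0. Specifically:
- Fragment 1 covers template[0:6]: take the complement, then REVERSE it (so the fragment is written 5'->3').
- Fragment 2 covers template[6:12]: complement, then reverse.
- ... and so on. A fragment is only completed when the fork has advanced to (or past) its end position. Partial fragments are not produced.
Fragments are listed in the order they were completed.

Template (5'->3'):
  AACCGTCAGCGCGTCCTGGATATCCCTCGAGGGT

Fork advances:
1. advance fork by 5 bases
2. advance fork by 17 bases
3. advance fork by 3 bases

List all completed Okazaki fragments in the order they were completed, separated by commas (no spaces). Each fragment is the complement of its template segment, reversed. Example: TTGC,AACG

Step 1: advance 5 -> fork_pos = 0 + 5 = 5. Next multiple of 6 is 6 (not reached); still 0 fragment(s).
Step 2: advance 17 -> fork_pos = 5 + 17 = 22. Reached multiple(s) of 6: 6, 12, 18 -> fragments 1-3 completed (3 total).
Step 3: advance 3 -> fork_pos = 22 + 3 = 25. Reached multiple(s) of 6: 24 -> fragment 4 completed (4 total).
Final fork_pos = 25, so 4 fragment(s) are complete. Build each: template segment -> complement -> reverse.
Fragment 1: template[0:6] = AACCGT -> complement TTGGCA -> reversed ACGGTT
Fragment 2: template[6:12] = CAGCGC -> complement GTCGCG -> reversed GCGCTG
Fragment 3: template[12:18] = GTCCTG -> complement CAGGAC -> reversed CAGGAC
Fragment 4: template[18:24] = GATATC -> complement CTATAG -> reversed GATATC

Answer: ACGGTT,GCGCTG,CAGGAC,GATATC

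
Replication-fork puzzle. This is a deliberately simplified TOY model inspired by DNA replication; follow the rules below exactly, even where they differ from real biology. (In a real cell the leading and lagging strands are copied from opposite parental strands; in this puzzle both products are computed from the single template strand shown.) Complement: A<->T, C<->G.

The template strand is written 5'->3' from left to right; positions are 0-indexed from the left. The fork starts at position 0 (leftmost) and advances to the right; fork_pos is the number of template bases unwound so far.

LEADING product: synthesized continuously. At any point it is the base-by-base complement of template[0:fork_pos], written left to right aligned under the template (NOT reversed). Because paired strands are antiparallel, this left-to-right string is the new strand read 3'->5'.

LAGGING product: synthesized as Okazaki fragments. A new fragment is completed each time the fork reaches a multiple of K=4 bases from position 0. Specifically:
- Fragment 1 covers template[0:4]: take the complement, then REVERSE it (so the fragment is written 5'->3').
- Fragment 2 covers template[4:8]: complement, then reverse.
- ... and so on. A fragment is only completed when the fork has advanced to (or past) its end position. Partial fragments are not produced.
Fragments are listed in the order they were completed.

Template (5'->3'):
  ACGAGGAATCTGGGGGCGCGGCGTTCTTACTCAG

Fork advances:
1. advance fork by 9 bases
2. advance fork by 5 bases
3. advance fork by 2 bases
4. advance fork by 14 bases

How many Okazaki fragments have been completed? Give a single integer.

Step 1: advance 9 -> fork_pos = 0 + 9 = 9. Reached multiple(s) of 4: 4, 8 -> fragments 1-2 completed (2 total).
Step 2: advance 5 -> fork_pos = 9 + 5 = 14. Reached multiple(s) of 4: 12 -> fragment 3 completed (3 total).
Step 3: advance 2 -> fork_pos = 14 + 2 = 16. Reached multiple(s) of 4: 16 -> fragment 4 completed (4 total).
Step 4: advance 14 -> fork_pos = 16 + 14 = 30. Reached multiple(s) of 4: 20, 24, 28 -> fragments 5-7 completed (7 total).
Check: final fork_pos = 30; the multiples of 4 that are <= 30 are 4..28 -> 30 // 4 = 7 completed fragment(s).

Answer: 7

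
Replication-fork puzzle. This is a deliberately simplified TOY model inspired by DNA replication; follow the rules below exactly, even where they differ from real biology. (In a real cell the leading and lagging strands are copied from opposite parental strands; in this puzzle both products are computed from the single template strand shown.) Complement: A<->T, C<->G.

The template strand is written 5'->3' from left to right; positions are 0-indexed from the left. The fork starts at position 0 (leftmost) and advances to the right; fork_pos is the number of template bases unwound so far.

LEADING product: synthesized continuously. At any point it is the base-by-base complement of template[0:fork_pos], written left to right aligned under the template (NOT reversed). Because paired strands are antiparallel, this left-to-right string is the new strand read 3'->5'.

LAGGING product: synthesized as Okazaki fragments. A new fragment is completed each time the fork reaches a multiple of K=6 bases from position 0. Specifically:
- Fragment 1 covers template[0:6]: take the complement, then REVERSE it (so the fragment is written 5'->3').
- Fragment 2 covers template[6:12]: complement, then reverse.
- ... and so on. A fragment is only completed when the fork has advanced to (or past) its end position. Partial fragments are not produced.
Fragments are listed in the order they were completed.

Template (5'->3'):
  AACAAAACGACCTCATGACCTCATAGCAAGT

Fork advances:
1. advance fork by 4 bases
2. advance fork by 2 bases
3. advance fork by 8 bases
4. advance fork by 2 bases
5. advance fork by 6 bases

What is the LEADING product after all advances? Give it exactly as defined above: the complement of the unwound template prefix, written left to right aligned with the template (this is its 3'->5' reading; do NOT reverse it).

Step 1: advance 4 -> fork_pos = 0 + 4 = 4.
Step 2: advance 2 -> fork_pos = 4 + 2 = 6.
Step 3: advance 8 -> fork_pos = 6 + 8 = 14.
Step 4: advance 2 -> fork_pos = 14 + 2 = 16.
Step 5: advance 6 -> fork_pos = 16 + 6 = 22.
Unwound prefix: template[0:22] = AACAAAACGACCTCATGACCTC
Complement it base by base (A<->T, C<->G), keeping left-to-right order:
  [0:5] AACAA -> TTGTT
  [5:10] AACGA -> TTGCT
  [10:15] CCTCA -> GGAGT
  [15:20] TGACC -> ACTGG
  [20:22] TC -> AG
Concatenate: TTGTTTTGCTGGAGTACTGGAG (length 22; written aligned with the template, i.e. 3'->5').

Answer: TTGTTTTGCTGGAGTACTGGAG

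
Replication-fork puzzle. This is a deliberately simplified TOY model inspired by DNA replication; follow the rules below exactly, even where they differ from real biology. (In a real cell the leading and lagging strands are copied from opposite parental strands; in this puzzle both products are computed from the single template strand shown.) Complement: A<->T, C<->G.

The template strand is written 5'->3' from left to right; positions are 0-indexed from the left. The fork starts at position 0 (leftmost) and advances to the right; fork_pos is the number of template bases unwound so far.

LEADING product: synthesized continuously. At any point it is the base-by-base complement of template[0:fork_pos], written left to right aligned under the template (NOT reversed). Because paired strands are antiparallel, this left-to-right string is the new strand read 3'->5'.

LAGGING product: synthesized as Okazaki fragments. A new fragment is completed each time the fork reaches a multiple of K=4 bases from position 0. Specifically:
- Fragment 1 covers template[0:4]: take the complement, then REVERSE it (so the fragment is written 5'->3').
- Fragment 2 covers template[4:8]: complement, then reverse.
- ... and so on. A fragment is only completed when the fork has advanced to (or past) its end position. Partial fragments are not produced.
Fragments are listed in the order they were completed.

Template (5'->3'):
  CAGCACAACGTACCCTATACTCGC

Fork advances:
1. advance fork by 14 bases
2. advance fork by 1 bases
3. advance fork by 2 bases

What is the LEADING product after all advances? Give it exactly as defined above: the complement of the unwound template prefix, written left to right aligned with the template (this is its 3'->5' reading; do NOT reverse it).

Answer: GTCGTGTTGCATGGGAT

Derivation:
Step 1: advance 14 -> fork_pos = 0 + 14 = 14.
Step 2: advance 1 -> fork_pos = 14 + 1 = 15.
Step 3: advance 2 -> fork_pos = 15 + 2 = 17.
Unwound prefix: template[0:17] = CAGCACAACGTACCCTA
Complement it base by base (A<->T, C<->G), keeping left-to-right order:
  [0:5] CAGCA -> GTCGT
  [5:10] CAACG -> GTTGC
  [10:15] TACCC -> ATGGG
  [15:17] TA -> AT
Concatenate: GTCGTGTTGCATGGGAT (length 17; written aligned with the template, i.e. 3'->5').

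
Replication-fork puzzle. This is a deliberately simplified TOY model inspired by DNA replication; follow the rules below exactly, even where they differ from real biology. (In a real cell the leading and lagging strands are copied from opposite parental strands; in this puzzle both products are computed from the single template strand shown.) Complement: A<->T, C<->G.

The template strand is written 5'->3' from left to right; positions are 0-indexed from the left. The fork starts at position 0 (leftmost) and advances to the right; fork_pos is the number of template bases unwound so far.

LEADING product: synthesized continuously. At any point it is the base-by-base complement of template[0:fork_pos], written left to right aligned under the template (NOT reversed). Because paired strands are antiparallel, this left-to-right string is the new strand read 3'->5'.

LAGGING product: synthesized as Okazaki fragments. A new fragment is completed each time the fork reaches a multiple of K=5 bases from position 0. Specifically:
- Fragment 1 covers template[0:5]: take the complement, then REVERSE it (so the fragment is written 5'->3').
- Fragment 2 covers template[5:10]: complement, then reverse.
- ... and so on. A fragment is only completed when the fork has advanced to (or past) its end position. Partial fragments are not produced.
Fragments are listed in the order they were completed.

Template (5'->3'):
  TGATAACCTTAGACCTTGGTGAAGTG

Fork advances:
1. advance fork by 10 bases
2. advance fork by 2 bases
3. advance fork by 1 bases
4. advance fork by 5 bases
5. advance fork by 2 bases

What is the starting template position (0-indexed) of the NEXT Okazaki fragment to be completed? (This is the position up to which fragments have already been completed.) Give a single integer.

Step 1: advance 10 -> fork_pos = 0 + 10 = 10. Reached multiple(s) of 5: 5, 10 -> fragments 1-2 completed (2 total).
Step 2: advance 2 -> fork_pos = 10 + 2 = 12. Next multiple of 5 is 15 (not reached); still 2 fragment(s).
Step 3: advance 1 -> fork_pos = 12 + 1 = 13. Next multiple of 5 is 15 (not reached); still 2 fragment(s).
Step 4: advance 5 -> fork_pos = 13 + 5 = 18. Reached multiple(s) of 5: 15 -> fragment 3 completed (3 total).
Step 5: advance 2 -> fork_pos = 18 + 2 = 20. Reached multiple(s) of 5: 20 -> fragment 4 completed (4 total).
4 fragment(s) completed, covering template[0:20] (4 x 5 = 20). The next fragment, fragment 5, covers template[20:25], so it starts at position 20.

Answer: 20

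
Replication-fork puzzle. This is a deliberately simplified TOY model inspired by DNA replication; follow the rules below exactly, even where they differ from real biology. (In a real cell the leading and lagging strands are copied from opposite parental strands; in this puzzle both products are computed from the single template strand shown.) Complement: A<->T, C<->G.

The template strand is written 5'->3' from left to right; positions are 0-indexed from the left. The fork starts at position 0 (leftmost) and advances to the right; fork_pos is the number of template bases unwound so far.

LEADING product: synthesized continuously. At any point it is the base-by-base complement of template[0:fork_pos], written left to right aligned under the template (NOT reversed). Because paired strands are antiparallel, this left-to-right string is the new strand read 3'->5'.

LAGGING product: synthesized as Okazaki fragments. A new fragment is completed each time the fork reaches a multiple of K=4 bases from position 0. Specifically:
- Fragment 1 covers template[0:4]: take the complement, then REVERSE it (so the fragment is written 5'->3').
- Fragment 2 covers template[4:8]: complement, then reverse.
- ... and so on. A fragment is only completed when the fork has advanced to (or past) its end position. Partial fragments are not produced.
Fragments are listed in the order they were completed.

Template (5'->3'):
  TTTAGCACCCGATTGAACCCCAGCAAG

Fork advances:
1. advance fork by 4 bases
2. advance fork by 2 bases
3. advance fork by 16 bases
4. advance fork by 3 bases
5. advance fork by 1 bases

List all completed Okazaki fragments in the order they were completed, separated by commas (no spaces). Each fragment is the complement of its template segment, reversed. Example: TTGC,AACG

Answer: TAAA,GTGC,TCGG,TCAA,GGGT,GCTG

Derivation:
Step 1: advance 4 -> fork_pos = 0 + 4 = 4. Reached multiple(s) of 4: 4 -> fragment 1 completed (1 total).
Step 2: advance 2 -> fork_pos = 4 + 2 = 6. Next multiple of 4 is 8 (not reached); still 1 fragment(s).
Step 3: advance 16 -> fork_pos = 6 + 16 = 22. Reached multiple(s) of 4: 8, 12, 16, 20 -> fragments 2-5 completed (5 total).
Step 4: advance 3 -> fork_pos = 22 + 3 = 25. Reached multiple(s) of 4: 24 -> fragment 6 completed (6 total).
Step 5: advance 1 -> fork_pos = 25 + 1 = 26. Next multiple of 4 is 28 (not reached); still 6 fragment(s).
Final fork_pos = 26, so 6 fragment(s) are complete. Build each: template segment -> complement -> reverse.
Fragment 1: template[0:4] = TTTA -> complement AAAT -> reversed TAAA
Fragment 2: template[4:8] = GCAC -> complement CGTG -> reversed GTGC
Fragment 3: template[8:12] = CCGA -> complement GGCT -> reversed TCGG
Fragment 4: template[12:16] = TTGA -> complement AACT -> reversed TCAA
Fragment 5: template[16:20] = ACCC -> complement TGGG -> reversed GGGT
Fragment 6: template[20:24] = CAGC -> complement GTCG -> reversed GCTG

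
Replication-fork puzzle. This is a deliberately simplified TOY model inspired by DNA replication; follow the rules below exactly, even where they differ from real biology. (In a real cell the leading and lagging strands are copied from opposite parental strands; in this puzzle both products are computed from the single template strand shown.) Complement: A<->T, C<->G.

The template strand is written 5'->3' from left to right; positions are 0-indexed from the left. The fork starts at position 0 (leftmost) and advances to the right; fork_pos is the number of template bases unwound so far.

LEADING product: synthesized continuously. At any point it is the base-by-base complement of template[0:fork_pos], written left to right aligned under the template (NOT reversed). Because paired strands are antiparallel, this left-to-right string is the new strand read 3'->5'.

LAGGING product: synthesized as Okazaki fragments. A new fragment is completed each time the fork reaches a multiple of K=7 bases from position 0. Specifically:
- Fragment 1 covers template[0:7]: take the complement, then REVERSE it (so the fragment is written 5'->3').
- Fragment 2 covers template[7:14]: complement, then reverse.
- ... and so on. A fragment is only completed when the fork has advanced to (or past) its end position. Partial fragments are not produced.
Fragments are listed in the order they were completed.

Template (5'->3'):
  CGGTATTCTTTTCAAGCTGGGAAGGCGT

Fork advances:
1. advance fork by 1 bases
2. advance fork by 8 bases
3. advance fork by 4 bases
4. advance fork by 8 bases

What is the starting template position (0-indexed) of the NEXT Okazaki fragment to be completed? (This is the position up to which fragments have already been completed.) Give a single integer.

Answer: 21

Derivation:
Step 1: advance 1 -> fork_pos = 0 + 1 = 1. Next multiple of 7 is 7 (not reached); still 0 fragment(s).
Step 2: advance 8 -> fork_pos = 1 + 8 = 9. Reached multiple(s) of 7: 7 -> fragment 1 completed (1 total).
Step 3: advance 4 -> fork_pos = 9 + 4 = 13. Next multiple of 7 is 14 (not reached); still 1 fragment(s).
Step 4: advance 8 -> fork_pos = 13 + 8 = 21. Reached multiple(s) of 7: 14, 21 -> fragments 2-3 completed (3 total).
3 fragment(s) completed, covering template[0:21] (3 x 7 = 21). The next fragment, fragment 4, covers template[21:28], so it starts at position 21.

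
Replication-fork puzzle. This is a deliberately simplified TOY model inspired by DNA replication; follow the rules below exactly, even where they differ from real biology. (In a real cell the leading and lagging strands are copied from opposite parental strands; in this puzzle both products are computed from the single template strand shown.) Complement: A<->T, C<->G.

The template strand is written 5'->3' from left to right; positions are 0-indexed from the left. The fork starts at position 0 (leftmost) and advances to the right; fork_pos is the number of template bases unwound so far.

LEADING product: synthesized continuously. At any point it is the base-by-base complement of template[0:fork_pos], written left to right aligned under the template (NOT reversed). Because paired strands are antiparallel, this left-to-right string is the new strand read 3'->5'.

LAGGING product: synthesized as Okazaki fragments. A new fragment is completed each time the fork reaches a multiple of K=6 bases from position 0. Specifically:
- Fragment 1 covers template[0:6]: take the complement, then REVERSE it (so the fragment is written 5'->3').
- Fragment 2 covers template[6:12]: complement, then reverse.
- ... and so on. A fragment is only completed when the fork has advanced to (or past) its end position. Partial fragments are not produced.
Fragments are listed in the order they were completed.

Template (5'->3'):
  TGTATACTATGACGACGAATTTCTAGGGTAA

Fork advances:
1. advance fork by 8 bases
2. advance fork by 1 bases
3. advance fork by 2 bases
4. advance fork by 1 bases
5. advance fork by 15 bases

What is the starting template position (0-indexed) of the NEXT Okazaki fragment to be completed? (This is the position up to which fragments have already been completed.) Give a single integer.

Answer: 24

Derivation:
Step 1: advance 8 -> fork_pos = 0 + 8 = 8. Reached multiple(s) of 6: 6 -> fragment 1 completed (1 total).
Step 2: advance 1 -> fork_pos = 8 + 1 = 9. Next multiple of 6 is 12 (not reached); still 1 fragment(s).
Step 3: advance 2 -> fork_pos = 9 + 2 = 11. Next multiple of 6 is 12 (not reached); still 1 fragment(s).
Step 4: advance 1 -> fork_pos = 11 + 1 = 12. Reached multiple(s) of 6: 12 -> fragment 2 completed (2 total).
Step 5: advance 15 -> fork_pos = 12 + 15 = 27. Reached multiple(s) of 6: 18, 24 -> fragments 3-4 completed (4 total).
4 fragment(s) completed, covering template[0:24] (4 x 6 = 24). The next fragment, fragment 5, covers template[24:30], so it starts at position 24.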